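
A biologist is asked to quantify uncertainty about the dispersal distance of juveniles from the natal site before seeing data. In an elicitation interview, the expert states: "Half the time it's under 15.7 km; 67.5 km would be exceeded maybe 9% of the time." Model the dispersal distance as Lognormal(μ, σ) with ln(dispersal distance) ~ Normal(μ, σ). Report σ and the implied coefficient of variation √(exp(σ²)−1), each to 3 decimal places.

If T ~ Lognormal(μ,σ) then ln T ~ Normal(μ,σ), so the p-quantile of ln T is μ + z_p·σ.
ln(15.7) = 2.754 and ln(67.5) = 4.212; z_{0.5} = 0, z_{0.91} = 1.341.
σ = (4.212 − 2.754)/(1.341 − (0)) = 1.088.
μ = 2.754 − (0)·1.088 = 2.754.
CV = √(exp(σ²)−1) = √(exp(1.1833)−1) = 1.505.

σ ≈ 1.088, CV ≈ 1.505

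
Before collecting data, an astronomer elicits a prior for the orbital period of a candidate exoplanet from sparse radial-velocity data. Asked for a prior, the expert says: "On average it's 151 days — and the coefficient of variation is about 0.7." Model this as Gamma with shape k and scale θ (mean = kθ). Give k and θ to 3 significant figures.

k ≈ 2.04, θ ≈ 74

For Gamma(k, scale θ): mean = kθ, variance = kθ², so CV = 1/√k.
CV = 0.7, hence k = 1/CV² = 2.04.
Then θ = mean/k = 151/2.04 = 74.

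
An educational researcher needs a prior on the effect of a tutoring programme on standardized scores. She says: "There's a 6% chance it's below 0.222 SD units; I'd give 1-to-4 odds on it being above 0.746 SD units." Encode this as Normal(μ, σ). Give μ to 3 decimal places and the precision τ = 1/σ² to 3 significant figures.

The p-quantile of Normal(μ,σ) is μ + z_p·σ, with z_{0.06} = -1.555 and z_{0.8} = 0.8416.
Eliminate σ: μ = (z₂·x₁ − z₁·x₂)/(z₂ − z₁) = (0.8416·0.222 − (-1.555)·0.746)/2.396 = 0.562.
Then σ = (x₂ − x₁)/(z₂ − z₁) = (0.746 − 0.222)/2.396 = 0.219.
Precision τ = 1/σ² = 1/0.2187² = 20.9.

μ = 0.562, τ = 20.9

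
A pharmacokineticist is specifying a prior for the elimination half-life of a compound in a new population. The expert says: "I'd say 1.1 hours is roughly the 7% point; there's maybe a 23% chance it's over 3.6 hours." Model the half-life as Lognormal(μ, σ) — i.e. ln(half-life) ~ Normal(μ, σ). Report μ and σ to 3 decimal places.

If T ~ Lognormal(μ,σ) then ln T ~ Normal(μ,σ), so the p-quantile of ln T is μ + z_p·σ.
ln(1.1) = 0.09531 and ln(3.6) = 1.281; z_{0.07} = -1.476, z_{0.77} = 0.7388.
σ = (1.281 − 0.09531)/(0.7388 − (-1.476)) = 0.535.
μ = 0.09531 − (-1.476)·0.535 = 0.885.

μ ≈ 0.885, σ ≈ 0.535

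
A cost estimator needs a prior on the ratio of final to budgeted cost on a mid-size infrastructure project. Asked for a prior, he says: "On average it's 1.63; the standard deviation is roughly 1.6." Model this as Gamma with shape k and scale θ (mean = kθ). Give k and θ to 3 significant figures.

k ≈ 1.04, θ ≈ 1.57

For Gamma(k, scale θ): mean = kθ, variance = kθ², so CV = 1/√k.
CV = SD/mean = 1.6/1.63 = 0.9816, hence k = 1/CV² = 1.04.
Then θ = mean/k = 1.63/1.04 = 1.57.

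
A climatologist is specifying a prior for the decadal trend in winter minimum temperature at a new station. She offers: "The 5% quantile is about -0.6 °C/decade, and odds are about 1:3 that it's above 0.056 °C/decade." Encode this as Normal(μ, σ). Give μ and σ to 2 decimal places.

The p-quantile of Normal(μ,σ) is μ + z_p·σ, with z_{0.05} = -1.645 and z_{0.75} = 0.6745.
Eliminate σ: μ = (z₂·x₁ − z₁·x₂)/(z₂ − z₁) = (0.6745·-0.6 − (-1.645)·0.056)/2.319 = -0.13.
Then σ = (x₂ − x₁)/(z₂ − z₁) = (0.056 − -0.6)/2.319 = 0.28.

μ = -0.13, σ = 0.28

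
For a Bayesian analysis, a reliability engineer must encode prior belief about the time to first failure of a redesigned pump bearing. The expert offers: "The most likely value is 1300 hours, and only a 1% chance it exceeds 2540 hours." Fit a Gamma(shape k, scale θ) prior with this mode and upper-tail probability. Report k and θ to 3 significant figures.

Gamma(k,θ) with k>1 has mode (k−1)θ, so θ = 1300/(k−1).
Need P(X < 2540) = 0.99 with θ tied to k this way. Start at k = 2, θ = 1300: P(X<2540) ≈ 0.581.
Too low — raise k to concentrate. Iterating converges to k ≈ 12.
Then θ = 1300/(12−1) ≈ 118.

k ≈ 12, θ ≈ 118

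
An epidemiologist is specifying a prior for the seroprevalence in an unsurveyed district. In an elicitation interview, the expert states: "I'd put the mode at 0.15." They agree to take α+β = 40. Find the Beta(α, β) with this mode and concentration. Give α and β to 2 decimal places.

α = 6.70, β = 33.30

For α,β > 1 the Beta mode is (α−1)/(α+β−2). With α+β = 40, the mode is (α−1)/38.
Set (α−1)/38 = 0.15 → α = 1 + 0.15·38 = 6.70.
β = 40 − α = 33.30.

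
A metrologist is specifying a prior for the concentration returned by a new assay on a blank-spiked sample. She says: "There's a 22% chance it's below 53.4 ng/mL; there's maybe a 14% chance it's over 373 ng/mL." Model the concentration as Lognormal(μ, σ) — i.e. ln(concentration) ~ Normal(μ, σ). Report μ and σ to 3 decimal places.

μ ≈ 4.788, σ ≈ 1.049

If T ~ Lognormal(μ,σ) then ln T ~ Normal(μ,σ), so the p-quantile of ln T is μ + z_p·σ.
ln(53.4) = 3.978 and ln(373) = 5.922; z_{0.22} = -0.7722, z_{0.86} = 1.08.
σ = (5.922 − 3.978)/(1.08 − (-0.7722)) = 1.049.
μ = 3.978 − (-0.7722)·1.049 = 4.788.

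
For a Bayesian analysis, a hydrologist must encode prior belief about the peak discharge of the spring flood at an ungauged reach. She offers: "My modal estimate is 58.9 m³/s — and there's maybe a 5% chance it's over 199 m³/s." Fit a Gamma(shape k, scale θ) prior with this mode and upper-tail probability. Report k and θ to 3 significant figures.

k ≈ 2.75, θ ≈ 33.6

Gamma(k,θ) with k>1 has mode (k−1)θ, so θ = 58.9/(k−1).
Need P(X < 199) = 0.95 with θ tied to k this way. Start at k = 2, θ = 58.9: P(X<199) ≈ 0.851.
Too low — raise k to concentrate. Iterating converges to k ≈ 2.75.
Then θ = 58.9/(2.75−1) ≈ 33.6.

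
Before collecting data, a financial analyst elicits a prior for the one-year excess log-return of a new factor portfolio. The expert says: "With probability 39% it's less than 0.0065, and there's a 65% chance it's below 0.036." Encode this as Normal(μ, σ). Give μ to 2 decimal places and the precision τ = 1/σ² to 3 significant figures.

For Normal(μ,σ), the p-quantile is μ + z_p·σ. Here z_{0.39} = -0.2793, z_{0.65} = 0.3853.
So 0.0065 = μ − 0.2793σ and 0.036 = μ + 0.3853σ.
Subtracting: σ = (0.036 − 0.0065)/(0.3853 − (-0.2793)) = 0.04.
Then μ = 0.0065 − (-0.2793)·0.04 = 0.02.
Precision τ = 1/σ² = 1/0.04438² = 508.

μ = 0.02, τ = 508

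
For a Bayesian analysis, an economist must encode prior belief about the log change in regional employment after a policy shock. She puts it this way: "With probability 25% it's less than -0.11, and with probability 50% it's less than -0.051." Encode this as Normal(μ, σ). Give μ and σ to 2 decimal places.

μ = -0.05, σ = 0.09

For Normal(μ,σ), the p-quantile is μ + z_p·σ. Here z_{0.25} = -0.6745, z_{0.5} = 0.
So -0.11 = μ − 0.6745σ and -0.051 = μ + 0σ.
Subtracting: σ = (-0.051 − -0.11)/(0 − (-0.6745)) = 0.09.
Then μ = -0.11 − (-0.6745)·0.09 = -0.05.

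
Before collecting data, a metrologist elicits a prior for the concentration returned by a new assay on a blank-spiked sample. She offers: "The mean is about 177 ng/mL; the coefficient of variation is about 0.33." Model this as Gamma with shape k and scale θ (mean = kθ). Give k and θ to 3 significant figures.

For Gamma(k, scale θ): mean = kθ, variance = kθ², so CV = 1/√k.
CV = 0.33, hence k = 1/CV² = 9.18.
Then θ = mean/k = 177/9.18 = 19.3.

k ≈ 9.18, θ ≈ 19.3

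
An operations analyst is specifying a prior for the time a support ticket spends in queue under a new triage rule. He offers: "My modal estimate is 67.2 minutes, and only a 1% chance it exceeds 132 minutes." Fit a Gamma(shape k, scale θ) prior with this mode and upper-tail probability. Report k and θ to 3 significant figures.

Gamma(k,θ) with k>1 has mode (k−1)θ, so θ = 67.2/(k−1).
Need P(X < 132) = 0.99 with θ tied to k this way. Start at k = 2, θ = 67.2: P(X<132) ≈ 0.584.
Too low — raise k to concentrate. Iterating converges to k ≈ 11.8.
Then θ = 67.2/(11.8−1) ≈ 6.22.

k ≈ 11.8, θ ≈ 6.22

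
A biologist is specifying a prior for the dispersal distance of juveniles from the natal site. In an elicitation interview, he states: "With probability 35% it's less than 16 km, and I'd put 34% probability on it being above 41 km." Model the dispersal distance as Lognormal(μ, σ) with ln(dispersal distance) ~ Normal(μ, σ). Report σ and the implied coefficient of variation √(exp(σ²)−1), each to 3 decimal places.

If T ~ Lognormal(μ,σ) then ln T ~ Normal(μ,σ), so the p-quantile of ln T is μ + z_p·σ.
ln(16) = 2.773 and ln(41) = 3.714; z_{0.35} = -0.3853, z_{0.66} = 0.4125.
σ = (3.714 − 2.773)/(0.4125 − (-0.3853)) = 1.179.
μ = 2.773 − (-0.3853)·1.179 = 3.227.
CV = √(exp(σ²)−1) = √(exp(1.3912)−1) = 1.738.

σ ≈ 1.179, CV ≈ 1.738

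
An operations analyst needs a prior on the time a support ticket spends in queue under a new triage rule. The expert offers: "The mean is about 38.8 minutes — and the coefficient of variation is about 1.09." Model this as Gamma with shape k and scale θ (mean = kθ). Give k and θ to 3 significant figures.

k ≈ 0.842, θ ≈ 46.1

For Gamma(k, scale θ): mean = kθ, variance = kθ², so CV = 1/√k.
CV = 1.09, hence k = 1/CV² = 0.842.
Then θ = mean/k = 38.8/0.842 = 46.1.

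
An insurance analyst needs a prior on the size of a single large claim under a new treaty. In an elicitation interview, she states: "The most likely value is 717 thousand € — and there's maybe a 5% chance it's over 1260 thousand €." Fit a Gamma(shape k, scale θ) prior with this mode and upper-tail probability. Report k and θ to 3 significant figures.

k ≈ 9.78, θ ≈ 81.7

Gamma(k,θ) with k>1 has mode (k−1)θ, so θ = 717/(k−1).
Need P(X < 1260) = 0.95 with θ tied to k this way. Start at k = 2, θ = 717: P(X<1260) ≈ 0.524.
Too low — raise k to concentrate. Iterating converges to k ≈ 9.78.
Then θ = 717/(9.78−1) ≈ 81.7.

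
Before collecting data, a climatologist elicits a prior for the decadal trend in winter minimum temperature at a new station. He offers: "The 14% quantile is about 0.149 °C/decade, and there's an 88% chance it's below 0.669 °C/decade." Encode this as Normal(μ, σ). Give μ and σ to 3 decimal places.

The p-quantile of Normal(μ,σ) is μ + z_p·σ, with z_{0.14} = -1.08 and z_{0.88} = 1.175.
Eliminate σ: μ = (z₂·x₁ − z₁·x₂)/(z₂ − z₁) = (1.175·0.149 − (-1.08)·0.669)/2.255 = 0.398.
Then σ = (x₂ − x₁)/(z₂ − z₁) = (0.669 − 0.149)/2.255 = 0.231.

μ = 0.398, σ = 0.231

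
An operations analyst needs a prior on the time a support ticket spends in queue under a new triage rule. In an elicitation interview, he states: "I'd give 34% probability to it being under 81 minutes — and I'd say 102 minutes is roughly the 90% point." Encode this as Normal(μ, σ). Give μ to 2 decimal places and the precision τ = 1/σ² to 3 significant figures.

For Normal(μ,σ), the p-quantile is μ + z_p·σ. Here z_{0.34} = -0.4125, z_{0.9} = 1.282.
So 81 = μ − 0.4125σ and 102 = μ + 1.282σ.
Subtracting: σ = (102 − 81)/(1.282 − (-0.4125)) = 12.40.
Then μ = 81 − (-0.4125)·12.40 = 86.11.
Precision τ = 1/σ² = 1/12.4² = 0.00651.

μ = 86.11, τ = 0.00651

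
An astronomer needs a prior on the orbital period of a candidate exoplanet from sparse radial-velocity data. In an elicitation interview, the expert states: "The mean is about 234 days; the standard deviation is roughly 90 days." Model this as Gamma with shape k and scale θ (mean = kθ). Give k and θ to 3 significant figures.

For Gamma(k, scale θ): mean = kθ, variance = kθ², so CV = 1/√k.
CV = SD/mean = 90/234 = 0.3846, hence k = 1/CV² = 6.76.
Then θ = mean/k = 234/6.76 = 34.6.

k ≈ 6.76, θ ≈ 34.6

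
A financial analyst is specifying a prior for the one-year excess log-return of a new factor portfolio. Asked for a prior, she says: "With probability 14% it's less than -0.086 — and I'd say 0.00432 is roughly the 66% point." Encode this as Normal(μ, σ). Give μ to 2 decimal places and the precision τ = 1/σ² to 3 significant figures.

μ = -0.02, τ = 273

For Normal(μ,σ), the p-quantile is μ + z_p·σ. Here z_{0.14} = -1.08, z_{0.66} = 0.4125.
So -0.086 = μ − 1.08σ and 0.00432 = μ + 0.4125σ.
Subtracting: σ = (0.00432 − -0.086)/(0.4125 − (-1.08)) = 0.06.
Then μ = -0.086 − (-1.08)·0.06 = -0.02.
Precision τ = 1/σ² = 1/0.0605² = 273.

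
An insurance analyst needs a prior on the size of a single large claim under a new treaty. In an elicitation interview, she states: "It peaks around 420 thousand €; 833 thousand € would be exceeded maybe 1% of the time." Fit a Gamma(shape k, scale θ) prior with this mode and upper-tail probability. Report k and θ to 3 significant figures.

Gamma(k,θ) with k>1 has mode (k−1)θ, so θ = 420/(k−1).
Need P(X < 833) = 0.99 with θ tied to k this way. Start at k = 2, θ = 420: P(X<833) ≈ 0.589.
Too low — raise k to concentrate. Iterating converges to k ≈ 11.5.
Then θ = 420/(11.5−1) ≈ 40.

k ≈ 11.5, θ ≈ 40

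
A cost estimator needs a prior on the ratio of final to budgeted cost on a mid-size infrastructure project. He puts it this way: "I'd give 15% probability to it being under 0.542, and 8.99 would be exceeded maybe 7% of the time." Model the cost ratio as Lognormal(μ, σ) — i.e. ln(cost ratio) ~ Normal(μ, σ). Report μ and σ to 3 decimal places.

μ ≈ 0.546, σ ≈ 1.118

If T ~ Lognormal(μ,σ) then ln T ~ Normal(μ,σ), so the p-quantile of ln T is μ + z_p·σ.
ln(0.542) = -0.6125 and ln(8.99) = 2.196; z_{0.15} = -1.036, z_{0.93} = 1.476.
σ = (2.196 − -0.6125)/(1.476 − (-1.036)) = 1.118.
μ = -0.6125 − (-1.036)·1.118 = 0.546.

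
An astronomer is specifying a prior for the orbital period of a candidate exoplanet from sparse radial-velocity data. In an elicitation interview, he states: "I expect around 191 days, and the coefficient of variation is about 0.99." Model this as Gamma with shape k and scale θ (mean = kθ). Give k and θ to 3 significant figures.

For Gamma(k, scale θ): mean = kθ, variance = kθ², so CV = 1/√k.
CV = 0.99, hence k = 1/CV² = 1.02.
Then θ = mean/k = 191/1.02 = 187.

k ≈ 1.02, θ ≈ 187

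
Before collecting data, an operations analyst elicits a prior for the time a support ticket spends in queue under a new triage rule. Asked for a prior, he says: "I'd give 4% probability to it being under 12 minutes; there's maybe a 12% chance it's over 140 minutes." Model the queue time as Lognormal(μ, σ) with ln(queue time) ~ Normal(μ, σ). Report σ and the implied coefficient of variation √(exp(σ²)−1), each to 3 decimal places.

If T ~ Lognormal(μ,σ) then ln T ~ Normal(μ,σ), so the p-quantile of ln T is μ + z_p·σ.
ln(12) = 2.485 and ln(140) = 4.942; z_{0.04} = -1.751, z_{0.88} = 1.175.
σ = (4.942 − 2.485)/(1.175 − (-1.751)) = 0.840.
μ = 2.485 − (-1.751)·0.840 = 3.955.
CV = √(exp(σ²)−1) = √(exp(0.7051)−1) = 1.012.

σ ≈ 0.840, CV ≈ 1.012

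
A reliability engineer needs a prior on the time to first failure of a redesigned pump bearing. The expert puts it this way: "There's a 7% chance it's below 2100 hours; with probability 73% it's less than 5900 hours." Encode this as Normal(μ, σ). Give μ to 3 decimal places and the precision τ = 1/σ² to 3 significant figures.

μ = 4785.050, τ = 3.02e-07

The p-quantile of Normal(μ,σ) is μ + z_p·σ, with z_{0.07} = -1.476 and z_{0.73} = 0.6128.
Eliminate σ: μ = (z₂·x₁ − z₁·x₂)/(z₂ − z₁) = (0.6128·2100 − (-1.476)·5900)/2.089 = 4785.050.
Then σ = (x₂ − x₁)/(z₂ − z₁) = (5900 − 2100)/2.089 = 1819.397.
Precision τ = 1/σ² = 1/1819² = 3.02e-07.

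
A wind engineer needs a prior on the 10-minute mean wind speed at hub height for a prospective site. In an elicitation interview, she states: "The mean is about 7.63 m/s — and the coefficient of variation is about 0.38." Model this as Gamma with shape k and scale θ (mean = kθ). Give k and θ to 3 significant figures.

For Gamma(k, scale θ): mean = kθ, variance = kθ², so CV = 1/√k.
CV = 0.38, hence k = 1/CV² = 6.93.
Then θ = mean/k = 7.63/6.93 = 1.1.

k ≈ 6.93, θ ≈ 1.1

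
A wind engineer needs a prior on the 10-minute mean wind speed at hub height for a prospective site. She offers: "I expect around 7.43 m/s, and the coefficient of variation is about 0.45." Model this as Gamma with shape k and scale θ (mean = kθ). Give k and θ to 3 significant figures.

k ≈ 4.94, θ ≈ 1.5

For Gamma(k, scale θ): mean = kθ, variance = kθ², so CV = 1/√k.
CV = 0.45, hence k = 1/CV² = 4.94.
Then θ = mean/k = 7.43/4.94 = 1.5.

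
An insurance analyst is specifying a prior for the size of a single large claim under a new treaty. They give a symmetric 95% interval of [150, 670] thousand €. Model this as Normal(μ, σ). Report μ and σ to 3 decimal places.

μ = 410.000, σ = 132.655

A symmetric 95% interval runs μ ± z·σ with z = 1.96.
Half-width = 260, so σ = 260/1.96 = 132.655.
μ is the interval midpoint, 410.000.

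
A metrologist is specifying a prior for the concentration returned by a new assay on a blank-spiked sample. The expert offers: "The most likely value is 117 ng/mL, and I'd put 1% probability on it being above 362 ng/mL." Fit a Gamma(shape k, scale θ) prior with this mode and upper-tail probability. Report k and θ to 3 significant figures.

k ≈ 4.5, θ ≈ 33.4

Gamma(k,θ) with k>1 has mode (k−1)θ, so θ = 117/(k−1).
Need P(X < 362) = 0.99 with θ tied to k this way. Start at k = 2, θ = 117: P(X<362) ≈ 0.814.
Too low — raise k to concentrate. Iterating converges to k ≈ 4.5.
Then θ = 117/(4.5−1) ≈ 33.4.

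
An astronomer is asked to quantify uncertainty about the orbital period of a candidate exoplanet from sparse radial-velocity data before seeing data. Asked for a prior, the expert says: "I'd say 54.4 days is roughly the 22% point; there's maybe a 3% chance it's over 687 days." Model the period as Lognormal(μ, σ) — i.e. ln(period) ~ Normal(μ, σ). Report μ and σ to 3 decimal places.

μ ≈ 4.734, σ ≈ 0.956

If T ~ Lognormal(μ,σ) then ln T ~ Normal(μ,σ), so the p-quantile of ln T is μ + z_p·σ.
ln(54.4) = 3.996 and ln(687) = 6.532; z_{0.22} = -0.7722, z_{0.97} = 1.881.
σ = (6.532 − 3.996)/(1.881 − (-0.7722)) = 0.956.
μ = 3.996 − (-0.7722)·0.956 = 4.734.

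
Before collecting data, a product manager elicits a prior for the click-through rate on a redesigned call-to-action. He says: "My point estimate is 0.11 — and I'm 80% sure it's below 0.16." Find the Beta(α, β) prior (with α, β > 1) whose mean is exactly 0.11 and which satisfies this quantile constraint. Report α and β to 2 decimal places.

With mean 0.11 fixed, write α = 0.11s, β = 0.89s where s = α+β.
Need P(θ < 0.16) = 0.8 under Beta(0.11s, 0.89s). Normal approximation: (q−m)/√(m(1−m)/s) ≈ z_{0.8} = 0.842, so s ≈ 0.11·0.89·(0.842)²/(0.16−0.11)² = 27.7.
At s = 27.7: P(θ<0.16) ≈ 0.816. Adjusting to match 0.8 gives s ≈ 22.34.
So α = 0.11·22.34 ≈ 2.46, β = 0.89·22.34 ≈ 19.88.

α ≈ 2.46, β ≈ 19.88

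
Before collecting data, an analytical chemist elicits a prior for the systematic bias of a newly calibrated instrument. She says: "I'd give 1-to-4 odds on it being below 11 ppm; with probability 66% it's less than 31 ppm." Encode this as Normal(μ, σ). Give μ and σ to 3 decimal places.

μ = 24.422, σ = 15.948

The p-quantile of Normal(μ,σ) is μ + z_p·σ, with z_{0.2} = -0.8416 and z_{0.66} = 0.4125.
Eliminate σ: μ = (z₂·x₁ − z₁·x₂)/(z₂ − z₁) = (0.4125·11 − (-0.8416)·31)/1.254 = 24.422.
Then σ = (x₂ − x₁)/(z₂ − z₁) = (31 − 11)/1.254 = 15.948.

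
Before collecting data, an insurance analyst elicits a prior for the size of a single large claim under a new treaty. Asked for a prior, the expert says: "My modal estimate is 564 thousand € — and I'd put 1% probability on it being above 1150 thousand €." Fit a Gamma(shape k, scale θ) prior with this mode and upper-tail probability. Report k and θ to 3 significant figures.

k ≈ 10.6, θ ≈ 58.5

Gamma(k,θ) with k>1 has mode (k−1)θ, so θ = 564/(k−1).
Need P(X < 1150) = 0.99 with θ tied to k this way. Start at k = 2, θ = 564: P(X<1150) ≈ 0.604.
Too low — raise k to concentrate. Iterating converges to k ≈ 10.6.
Then θ = 564/(10.6−1) ≈ 58.5.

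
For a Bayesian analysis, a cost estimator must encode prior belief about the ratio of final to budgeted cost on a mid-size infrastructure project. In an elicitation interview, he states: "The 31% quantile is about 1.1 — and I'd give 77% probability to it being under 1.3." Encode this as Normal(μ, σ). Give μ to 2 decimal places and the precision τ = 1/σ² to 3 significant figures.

The p-quantile of Normal(μ,σ) is μ + z_p·σ, with z_{0.31} = -0.4959 and z_{0.77} = 0.7388.
Eliminate σ: μ = (z₂·x₁ − z₁·x₂)/(z₂ − z₁) = (0.7388·1.1 − (-0.4959)·1.3)/1.235 = 1.18.
Then σ = (x₂ − x₁)/(z₂ − z₁) = (1.3 − 1.1)/1.235 = 0.16.
Precision τ = 1/σ² = 1/0.162² = 38.1.

μ = 1.18, τ = 38.1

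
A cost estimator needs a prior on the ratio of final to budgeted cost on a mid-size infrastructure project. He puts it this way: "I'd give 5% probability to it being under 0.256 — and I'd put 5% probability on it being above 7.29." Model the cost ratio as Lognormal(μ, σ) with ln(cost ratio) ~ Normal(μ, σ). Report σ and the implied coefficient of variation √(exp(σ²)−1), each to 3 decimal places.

σ ≈ 1.018, CV ≈ 1.349

If T ~ Lognormal(μ,σ) then ln T ~ Normal(μ,σ), so the p-quantile of ln T is μ + z_p·σ.
ln(0.256) = -1.363 and ln(7.29) = 1.987; z_{0.05} = -1.645, z_{0.95} = 1.645.
σ = (1.987 − -1.363)/(1.645 − (-1.645)) = 1.018.
μ = -1.363 − (-1.645)·1.018 = 0.312.
CV = √(exp(σ²)−1) = √(exp(1.0364)−1) = 1.349.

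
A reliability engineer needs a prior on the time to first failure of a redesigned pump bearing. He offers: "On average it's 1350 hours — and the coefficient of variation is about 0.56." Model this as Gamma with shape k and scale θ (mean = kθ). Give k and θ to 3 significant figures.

For Gamma(k, scale θ): mean = kθ, variance = kθ², so CV = 1/√k.
CV = 0.56, hence k = 1/CV² = 3.19.
Then θ = mean/k = 1350/3.19 = 423.

k ≈ 3.19, θ ≈ 423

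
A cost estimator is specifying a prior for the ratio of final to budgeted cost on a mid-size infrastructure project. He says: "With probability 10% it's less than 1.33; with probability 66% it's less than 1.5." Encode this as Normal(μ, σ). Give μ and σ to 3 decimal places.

The p-quantile of Normal(μ,σ) is μ + z_p·σ, with z_{0.1} = -1.282 and z_{0.66} = 0.4125.
Eliminate σ: μ = (z₂·x₁ − z₁·x₂)/(z₂ − z₁) = (0.4125·1.33 − (-1.282)·1.5)/1.694 = 1.459.
Then σ = (x₂ − x₁)/(z₂ − z₁) = (1.5 − 1.33)/1.694 = 0.100.

μ = 1.459, σ = 0.100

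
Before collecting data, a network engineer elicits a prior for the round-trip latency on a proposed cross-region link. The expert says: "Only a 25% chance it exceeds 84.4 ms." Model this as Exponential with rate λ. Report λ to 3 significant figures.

P(T > 84.4) = e^(−λ·84.4) = 0.25, so λ = −ln(0.25)/84.4 = 0.0164.

λ ≈ 0.0164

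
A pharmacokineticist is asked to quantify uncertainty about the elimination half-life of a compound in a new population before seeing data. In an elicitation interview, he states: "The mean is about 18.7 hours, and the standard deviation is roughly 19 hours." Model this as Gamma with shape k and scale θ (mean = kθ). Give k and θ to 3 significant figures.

k ≈ 0.969, θ ≈ 19.3

For Gamma(k, scale θ): mean = kθ, variance = kθ², so CV = 1/√k.
CV = SD/mean = 19/18.7 = 1.016, hence k = 1/CV² = 0.969.
Then θ = mean/k = 18.7/0.969 = 19.3.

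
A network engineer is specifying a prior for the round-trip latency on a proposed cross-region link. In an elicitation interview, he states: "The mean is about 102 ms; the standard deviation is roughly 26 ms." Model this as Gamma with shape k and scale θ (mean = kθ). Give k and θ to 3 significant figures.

For Gamma(k, scale θ): mean = kθ, variance = kθ², so CV = 1/√k.
CV = SD/mean = 26/102 = 0.2549, hence k = 1/CV² = 15.4.
Then θ = mean/k = 102/15.4 = 6.63.

k ≈ 15.4, θ ≈ 6.63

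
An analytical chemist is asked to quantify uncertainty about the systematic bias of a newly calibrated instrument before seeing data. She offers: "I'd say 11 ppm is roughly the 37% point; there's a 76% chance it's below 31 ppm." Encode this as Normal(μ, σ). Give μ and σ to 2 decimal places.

μ = 17.39, σ = 19.26

The p-quantile of Normal(μ,σ) is μ + z_p·σ, with z_{0.37} = -0.3319 and z_{0.76} = 0.7063.
Eliminate σ: μ = (z₂·x₁ − z₁·x₂)/(z₂ − z₁) = (0.7063·11 − (-0.3319)·31)/1.038 = 17.39.
Then σ = (x₂ − x₁)/(z₂ − z₁) = (31 − 11)/1.038 = 19.26.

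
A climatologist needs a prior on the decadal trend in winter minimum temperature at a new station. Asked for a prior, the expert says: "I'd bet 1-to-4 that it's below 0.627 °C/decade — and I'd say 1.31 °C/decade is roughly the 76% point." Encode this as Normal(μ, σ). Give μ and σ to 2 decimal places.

The p-quantile of Normal(μ,σ) is μ + z_p·σ, with z_{0.2} = -0.8416 and z_{0.76} = 0.7063.
Eliminate σ: μ = (z₂·x₁ − z₁·x₂)/(z₂ − z₁) = (0.7063·0.627 − (-0.8416)·1.31)/1.548 = 1.00.
Then σ = (x₂ − x₁)/(z₂ − z₁) = (1.31 − 0.627)/1.548 = 0.44.

μ = 1.00, σ = 0.44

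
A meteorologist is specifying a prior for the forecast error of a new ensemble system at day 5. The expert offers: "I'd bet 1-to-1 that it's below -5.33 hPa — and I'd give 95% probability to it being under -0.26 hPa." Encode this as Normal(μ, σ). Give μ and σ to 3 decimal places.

μ = -5.330, σ = 3.082

The p-quantile of Normal(μ,σ) is μ + z_p·σ, with z_{0.5} = 0 and z_{0.95} = 1.645.
Eliminate σ: μ = (z₂·x₁ − z₁·x₂)/(z₂ − z₁) = (1.645·-5.33 − (0)·-0.26)/1.645 = -5.330.
Then σ = (x₂ − x₁)/(z₂ − z₁) = (-0.26 − -5.33)/1.645 = 3.082.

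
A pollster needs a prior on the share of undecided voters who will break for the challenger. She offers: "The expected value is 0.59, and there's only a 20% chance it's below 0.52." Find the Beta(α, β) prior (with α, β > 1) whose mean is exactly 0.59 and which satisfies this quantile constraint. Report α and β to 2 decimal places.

With mean 0.59 fixed, write α = 0.59s, β = 0.41s where s = α+β.
Need P(θ < 0.52) = 0.2 under Beta(0.59s, 0.41s). Normal approximation: (q−m)/√(m(1−m)/s) ≈ z_{0.2} = -0.842, so s ≈ 0.59·0.41·(-0.842)²/(0.52−0.59)² = 35.0.
At s = 35.0: P(θ<0.52) ≈ 0.199. Adjusting to match 0.2 gives s ≈ 34.58.
So α = 0.59·34.58 ≈ 20.40, β = 0.41·34.58 ≈ 14.18.

α ≈ 20.40, β ≈ 14.18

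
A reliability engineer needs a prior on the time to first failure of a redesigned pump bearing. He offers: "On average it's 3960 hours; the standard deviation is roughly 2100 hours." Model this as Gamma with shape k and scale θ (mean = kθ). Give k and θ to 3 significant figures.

For Gamma(k, scale θ): mean = kθ, variance = kθ², so CV = 1/√k.
CV = SD/mean = 2100/3960 = 0.5303, hence k = 1/CV² = 3.56.
Then θ = mean/k = 3960/3.56 = 1110.

k ≈ 3.56, θ ≈ 1110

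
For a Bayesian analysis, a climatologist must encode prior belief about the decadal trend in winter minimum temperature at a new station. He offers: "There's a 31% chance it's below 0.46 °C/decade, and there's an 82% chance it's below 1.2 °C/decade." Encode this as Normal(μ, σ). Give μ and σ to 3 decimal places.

μ = 0.720, σ = 0.524

For Normal(μ,σ), the p-quantile is μ + z_p·σ. Here z_{0.31} = -0.4959, z_{0.82} = 0.9154.
So 0.46 = μ − 0.4959σ and 1.2 = μ + 0.9154σ.
Subtracting: σ = (1.2 − 0.46)/(0.9154 − (-0.4959)) = 0.524.
Then μ = 0.46 − (-0.4959)·0.524 = 0.720.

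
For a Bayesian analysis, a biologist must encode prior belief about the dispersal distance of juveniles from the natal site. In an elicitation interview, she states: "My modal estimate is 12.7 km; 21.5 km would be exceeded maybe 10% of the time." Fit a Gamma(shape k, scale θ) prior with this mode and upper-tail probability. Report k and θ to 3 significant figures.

Gamma(k,θ) with k>1 has mode (k−1)θ, so θ = 12.7/(k−1).
Need P(X < 21.5) = 0.9 with θ tied to k this way. Start at k = 2, θ = 12.7: P(X<21.5) ≈ 0.505.
Too low — raise k to concentrate. Iterating converges to k ≈ 7.83.
Then θ = 12.7/(7.83−1) ≈ 1.86.

k ≈ 7.83, θ ≈ 1.86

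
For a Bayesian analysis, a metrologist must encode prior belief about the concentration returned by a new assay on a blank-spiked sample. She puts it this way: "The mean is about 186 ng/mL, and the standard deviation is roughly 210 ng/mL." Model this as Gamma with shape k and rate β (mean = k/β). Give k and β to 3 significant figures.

For Gamma(k, rate β): mean = k/β, variance = k/β², so CV = 1/√k.
CV = SD/mean = 210/186 = 1.129, hence k = 1/CV² = 0.784.
Then β = k/mean = 0.784/186 = 0.00422.

k ≈ 0.784, β ≈ 0.00422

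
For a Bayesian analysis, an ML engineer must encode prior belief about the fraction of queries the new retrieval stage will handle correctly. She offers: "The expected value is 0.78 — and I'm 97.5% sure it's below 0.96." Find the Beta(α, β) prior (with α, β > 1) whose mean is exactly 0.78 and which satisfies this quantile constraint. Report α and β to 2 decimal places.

With mean 0.78 fixed, write α = 0.78s, β = 0.22s where s = α+β.
Need P(θ < 0.96) = 0.975 under Beta(0.78s, 0.22s). Normal approximation: (q−m)/√(m(1−m)/s) ≈ z_{0.975} = 1.96, so s ≈ 0.78·0.22·(1.96)²/(0.96−0.78)² = 20.3.
At s = 20.3: P(θ<0.96) ≈ 0.997. Adjusting to match 0.975 gives s ≈ 10.83.
So α = 0.78·10.83 ≈ 8.45, β = 0.22·10.83 ≈ 2.38.

α ≈ 8.45, β ≈ 2.38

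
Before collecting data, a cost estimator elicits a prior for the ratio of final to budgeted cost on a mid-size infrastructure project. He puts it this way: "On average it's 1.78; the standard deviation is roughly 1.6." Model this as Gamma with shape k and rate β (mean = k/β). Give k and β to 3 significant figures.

k ≈ 1.24, β ≈ 0.695

For Gamma(k, rate β): mean = k/β, variance = k/β², so CV = 1/√k.
CV = SD/mean = 1.6/1.78 = 0.8989, hence k = 1/CV² = 1.24.
Then β = k/mean = 1.24/1.78 = 0.695.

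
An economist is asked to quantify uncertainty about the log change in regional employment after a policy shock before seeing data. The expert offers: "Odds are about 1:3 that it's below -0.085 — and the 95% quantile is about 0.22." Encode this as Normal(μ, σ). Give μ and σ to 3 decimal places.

μ = 0.004, σ = 0.132

For Normal(μ,σ), the p-quantile is μ + z_p·σ. Here z_{0.25} = -0.6745, z_{0.95} = 1.645.
So -0.085 = μ − 0.6745σ and 0.22 = μ + 1.645σ.
Subtracting: σ = (0.22 − -0.085)/(1.645 − (-0.6745)) = 0.132.
Then μ = -0.085 − (-0.6745)·0.132 = 0.004.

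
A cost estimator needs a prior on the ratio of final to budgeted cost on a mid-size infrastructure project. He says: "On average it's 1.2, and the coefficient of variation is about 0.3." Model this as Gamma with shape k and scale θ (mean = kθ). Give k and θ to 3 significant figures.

k ≈ 11.1, θ ≈ 0.108

For Gamma(k, scale θ): mean = kθ, variance = kθ², so CV = 1/√k.
CV = 0.3, hence k = 1/CV² = 11.1.
Then θ = mean/k = 1.2/11.1 = 0.108.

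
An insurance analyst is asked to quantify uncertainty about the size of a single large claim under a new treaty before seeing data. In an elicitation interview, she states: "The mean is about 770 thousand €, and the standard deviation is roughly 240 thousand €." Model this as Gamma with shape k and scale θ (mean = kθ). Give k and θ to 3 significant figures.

k ≈ 10.3, θ ≈ 74.8

For Gamma(k, scale θ): mean = kθ, variance = kθ², so CV = 1/√k.
CV = SD/mean = 240/770 = 0.3117, hence k = 1/CV² = 10.3.
Then θ = mean/k = 770/10.3 = 74.8.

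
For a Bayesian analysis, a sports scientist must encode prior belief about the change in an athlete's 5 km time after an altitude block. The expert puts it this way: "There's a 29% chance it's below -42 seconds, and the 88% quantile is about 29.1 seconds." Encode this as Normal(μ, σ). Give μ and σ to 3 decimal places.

The p-quantile of Normal(μ,σ) is μ + z_p·σ, with z_{0.29} = -0.5534 and z_{0.88} = 1.175.
Eliminate σ: μ = (z₂·x₁ − z₁·x₂)/(z₂ − z₁) = (1.175·-42 − (-0.5534)·29.1)/1.728 = -19.235.
Then σ = (x₂ − x₁)/(z₂ − z₁) = (29.1 − -42)/1.728 = 41.137.

μ = -19.235, σ = 41.137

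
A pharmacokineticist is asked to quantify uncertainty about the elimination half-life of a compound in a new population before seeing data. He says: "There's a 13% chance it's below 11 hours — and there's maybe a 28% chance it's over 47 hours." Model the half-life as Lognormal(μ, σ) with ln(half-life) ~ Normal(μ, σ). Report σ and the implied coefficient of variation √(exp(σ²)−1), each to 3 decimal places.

If T ~ Lognormal(μ,σ) then ln T ~ Normal(μ,σ), so the p-quantile of ln T is μ + z_p·σ.
ln(11) = 2.398 and ln(47) = 3.85; z_{0.13} = -1.126, z_{0.72} = 0.5828.
σ = (3.85 − 2.398)/(0.5828 − (-1.126)) = 0.850.
μ = 2.398 − (-1.126)·0.850 = 3.355.
CV = √(exp(σ²)−1) = √(exp(0.7219)−1) = 1.029.

σ ≈ 0.850, CV ≈ 1.029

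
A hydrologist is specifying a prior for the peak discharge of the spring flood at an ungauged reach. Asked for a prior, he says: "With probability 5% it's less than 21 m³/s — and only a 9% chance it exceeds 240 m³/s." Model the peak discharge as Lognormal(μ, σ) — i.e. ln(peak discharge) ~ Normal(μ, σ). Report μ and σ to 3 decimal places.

μ ≈ 4.387, σ ≈ 0.816

If T ~ Lognormal(μ,σ) then ln T ~ Normal(μ,σ), so the p-quantile of ln T is μ + z_p·σ.
ln(21) = 3.045 and ln(240) = 5.481; z_{0.05} = -1.645, z_{0.91} = 1.341.
σ = (5.481 − 3.045)/(1.341 − (-1.645)) = 0.816.
μ = 3.045 − (-1.645)·0.816 = 4.387.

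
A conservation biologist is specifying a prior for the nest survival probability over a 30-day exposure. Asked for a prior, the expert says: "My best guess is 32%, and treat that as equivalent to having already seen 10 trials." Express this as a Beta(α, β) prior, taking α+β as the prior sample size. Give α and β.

α = 3.2, β = 6.8

Under the effective-sample-size interpretation, Beta(α, β) has prior mean α/(α+β) and prior sample size α+β.
So α+β = 10 and α/(α+β) = 0.32, giving α = 0.32·10 = 3.2 and β = 10 − 3.2 = 6.8.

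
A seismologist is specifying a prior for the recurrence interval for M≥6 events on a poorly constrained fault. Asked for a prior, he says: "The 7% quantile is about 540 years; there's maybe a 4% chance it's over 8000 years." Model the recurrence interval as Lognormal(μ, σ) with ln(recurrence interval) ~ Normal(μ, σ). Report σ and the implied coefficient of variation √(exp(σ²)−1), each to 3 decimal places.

σ ≈ 0.835, CV ≈ 1.005

If T ~ Lognormal(μ,σ) then ln T ~ Normal(μ,σ), so the p-quantile of ln T is μ + z_p·σ.
ln(540) = 6.292 and ln(8000) = 8.987; z_{0.07} = -1.476, z_{0.96} = 1.751.
σ = (8.987 − 6.292)/(1.751 − (-1.476)) = 0.835.
μ = 6.292 − (-1.476)·0.835 = 7.525.
CV = √(exp(σ²)−1) = √(exp(0.6980)−1) = 1.005.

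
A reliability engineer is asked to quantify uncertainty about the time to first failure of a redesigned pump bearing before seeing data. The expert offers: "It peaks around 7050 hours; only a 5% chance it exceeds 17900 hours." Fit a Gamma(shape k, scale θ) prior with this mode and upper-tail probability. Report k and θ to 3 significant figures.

k ≈ 4.12, θ ≈ 2260

Gamma(k,θ) with k>1 has mode (k−1)θ, so θ = 7050/(k−1).
Need P(X < 17900) = 0.95 with θ tied to k this way. Start at k = 2, θ = 7050: P(X<17900) ≈ 0.721.
Too low — raise k to concentrate. Iterating converges to k ≈ 4.12.
Then θ = 7050/(4.12−1) ≈ 2260.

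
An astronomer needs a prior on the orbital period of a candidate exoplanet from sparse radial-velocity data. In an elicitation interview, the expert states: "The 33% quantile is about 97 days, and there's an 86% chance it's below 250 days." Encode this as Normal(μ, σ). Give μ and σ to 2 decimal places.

μ = 141.27, σ = 100.64

For Normal(μ,σ), the p-quantile is μ + z_p·σ. Here z_{0.33} = -0.4399, z_{0.86} = 1.08.
So 97 = μ − 0.4399σ and 250 = μ + 1.08σ.
Subtracting: σ = (250 − 97)/(1.08 − (-0.4399)) = 100.64.
Then μ = 97 − (-0.4399)·100.64 = 141.27.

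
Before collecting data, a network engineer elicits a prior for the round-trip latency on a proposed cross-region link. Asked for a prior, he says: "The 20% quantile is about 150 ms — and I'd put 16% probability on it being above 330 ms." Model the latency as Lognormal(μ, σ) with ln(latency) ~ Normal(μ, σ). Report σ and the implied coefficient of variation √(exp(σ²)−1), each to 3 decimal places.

σ ≈ 0.429, CV ≈ 0.450

If T ~ Lognormal(μ,σ) then ln T ~ Normal(μ,σ), so the p-quantile of ln T is μ + z_p·σ.
ln(150) = 5.011 and ln(330) = 5.799; z_{0.2} = -0.8416, z_{0.84} = 0.9945.
σ = (5.799 − 5.011)/(0.9945 − (-0.8416)) = 0.429.
μ = 5.011 − (-0.8416)·0.429 = 5.372.
CV = √(exp(σ²)−1) = √(exp(0.1844)−1) = 0.450.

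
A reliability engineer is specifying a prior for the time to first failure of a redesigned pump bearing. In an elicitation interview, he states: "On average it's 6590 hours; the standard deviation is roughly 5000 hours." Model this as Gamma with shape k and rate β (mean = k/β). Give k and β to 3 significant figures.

For Gamma(k, rate β): mean = k/β, variance = k/β², so CV = 1/√k.
CV = SD/mean = 5000/6590 = 0.7587, hence k = 1/CV² = 1.74.
Then β = k/mean = 1.74/6590 = 0.000264.

k ≈ 1.74, β ≈ 0.000264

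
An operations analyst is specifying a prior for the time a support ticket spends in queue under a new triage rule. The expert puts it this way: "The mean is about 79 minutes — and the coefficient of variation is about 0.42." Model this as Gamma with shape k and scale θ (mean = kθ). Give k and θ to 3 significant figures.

For Gamma(k, scale θ): mean = kθ, variance = kθ², so CV = 1/√k.
CV = 0.42, hence k = 1/CV² = 5.67.
Then θ = mean/k = 79/5.67 = 13.9.

k ≈ 5.67, θ ≈ 13.9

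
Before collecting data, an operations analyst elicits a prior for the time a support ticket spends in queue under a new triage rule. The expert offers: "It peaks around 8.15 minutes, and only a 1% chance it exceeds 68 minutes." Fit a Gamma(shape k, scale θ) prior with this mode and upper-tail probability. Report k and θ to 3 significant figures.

k ≈ 1.74, θ ≈ 11.1

Gamma(k,θ) with k>1 has mode (k−1)θ, so θ = 8.15/(k−1).
Need P(X < 68) = 0.99 with θ tied to k this way. Start at k = 2, θ = 8.15: P(X<68) ≈ 0.998.
Too high — lower k to spread out. Iterating converges to k ≈ 1.74.
Then θ = 8.15/(1.74−1) ≈ 11.1.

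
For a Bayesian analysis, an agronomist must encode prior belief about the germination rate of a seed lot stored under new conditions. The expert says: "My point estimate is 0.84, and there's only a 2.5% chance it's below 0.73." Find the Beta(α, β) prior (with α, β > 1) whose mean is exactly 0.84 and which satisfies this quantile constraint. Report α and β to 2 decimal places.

α ≈ 43.73, β ≈ 8.33

With mean 0.84 fixed, write α = 0.84s, β = 0.16s where s = α+β.
Need P(θ < 0.73) = 0.025 under Beta(0.84s, 0.16s). Normal approximation: (q−m)/√(m(1−m)/s) ≈ z_{0.025} = -1.96, so s ≈ 0.84·0.16·(-1.96)²/(0.73−0.84)² = 42.7.
At s = 42.7: P(θ<0.73) ≈ 0.037. Adjusting to match 0.025 gives s ≈ 52.06.
So α = 0.84·52.06 ≈ 43.73, β = 0.16·52.06 ≈ 8.33.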